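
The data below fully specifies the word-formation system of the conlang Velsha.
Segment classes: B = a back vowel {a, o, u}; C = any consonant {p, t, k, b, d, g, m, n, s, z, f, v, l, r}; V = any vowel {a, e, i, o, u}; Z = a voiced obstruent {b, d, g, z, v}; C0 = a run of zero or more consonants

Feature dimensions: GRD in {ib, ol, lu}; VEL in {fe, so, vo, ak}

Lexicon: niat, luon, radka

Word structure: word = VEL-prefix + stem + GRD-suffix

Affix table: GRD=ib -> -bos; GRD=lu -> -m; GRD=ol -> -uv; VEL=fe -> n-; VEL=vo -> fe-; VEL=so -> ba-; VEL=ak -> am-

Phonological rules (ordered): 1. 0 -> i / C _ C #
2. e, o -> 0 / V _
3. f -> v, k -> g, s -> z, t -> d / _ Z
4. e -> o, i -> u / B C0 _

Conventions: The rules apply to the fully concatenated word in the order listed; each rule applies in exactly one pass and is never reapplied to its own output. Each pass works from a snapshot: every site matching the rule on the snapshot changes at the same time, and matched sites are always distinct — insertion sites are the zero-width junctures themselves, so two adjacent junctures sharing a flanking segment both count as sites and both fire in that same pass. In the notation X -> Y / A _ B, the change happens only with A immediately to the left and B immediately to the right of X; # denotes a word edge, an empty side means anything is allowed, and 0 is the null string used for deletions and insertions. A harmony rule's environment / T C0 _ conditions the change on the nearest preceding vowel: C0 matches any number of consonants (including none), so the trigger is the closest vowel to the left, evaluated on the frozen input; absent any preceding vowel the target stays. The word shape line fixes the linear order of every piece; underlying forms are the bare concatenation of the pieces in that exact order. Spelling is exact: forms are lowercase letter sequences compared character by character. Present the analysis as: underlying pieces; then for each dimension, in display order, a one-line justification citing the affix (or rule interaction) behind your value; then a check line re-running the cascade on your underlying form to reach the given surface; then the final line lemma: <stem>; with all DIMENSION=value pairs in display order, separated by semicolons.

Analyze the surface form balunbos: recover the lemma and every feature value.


underlying: ba-luon-bos
GRD=ib - signalled by the affix -bos
VEL=so - signalled by the affix ba-
check: baluonbos -> baluonbos -> balunbos -> balunbos -> balunbos
lemma: luon; GRD=ib; VEL=so


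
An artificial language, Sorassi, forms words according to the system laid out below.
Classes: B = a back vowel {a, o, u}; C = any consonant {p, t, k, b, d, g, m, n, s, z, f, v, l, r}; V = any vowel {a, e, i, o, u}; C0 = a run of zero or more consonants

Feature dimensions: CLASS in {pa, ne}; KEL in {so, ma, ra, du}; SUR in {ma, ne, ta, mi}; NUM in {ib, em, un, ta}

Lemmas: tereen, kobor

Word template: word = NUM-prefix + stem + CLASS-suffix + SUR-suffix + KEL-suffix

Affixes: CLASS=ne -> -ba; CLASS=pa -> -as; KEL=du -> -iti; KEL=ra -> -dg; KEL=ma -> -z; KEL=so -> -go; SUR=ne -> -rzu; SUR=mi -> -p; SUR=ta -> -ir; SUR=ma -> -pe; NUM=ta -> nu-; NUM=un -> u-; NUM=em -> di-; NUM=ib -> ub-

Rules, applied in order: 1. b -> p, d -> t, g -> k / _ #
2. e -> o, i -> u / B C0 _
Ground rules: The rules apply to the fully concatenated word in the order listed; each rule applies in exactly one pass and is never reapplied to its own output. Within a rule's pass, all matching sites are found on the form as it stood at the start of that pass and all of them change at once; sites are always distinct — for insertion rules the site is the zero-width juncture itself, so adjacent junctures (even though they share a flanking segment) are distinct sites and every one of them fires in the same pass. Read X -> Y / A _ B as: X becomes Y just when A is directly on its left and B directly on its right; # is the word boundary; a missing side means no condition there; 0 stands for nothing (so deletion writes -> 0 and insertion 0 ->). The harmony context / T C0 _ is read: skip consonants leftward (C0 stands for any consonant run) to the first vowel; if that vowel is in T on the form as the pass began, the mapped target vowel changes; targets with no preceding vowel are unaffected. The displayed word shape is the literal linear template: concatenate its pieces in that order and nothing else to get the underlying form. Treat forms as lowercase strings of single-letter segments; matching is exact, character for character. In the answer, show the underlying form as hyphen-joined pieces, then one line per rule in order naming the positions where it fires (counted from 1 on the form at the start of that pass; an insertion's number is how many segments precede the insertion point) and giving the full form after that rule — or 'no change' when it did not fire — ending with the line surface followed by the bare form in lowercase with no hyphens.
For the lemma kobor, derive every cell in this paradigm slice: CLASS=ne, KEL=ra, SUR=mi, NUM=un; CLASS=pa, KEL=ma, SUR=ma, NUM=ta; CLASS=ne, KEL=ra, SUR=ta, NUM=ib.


cell CLASS=ne, KEL=ra, SUR=mi, NUM=un:
underlying: u-kobor-ba-p-dg
1. b -> p, d -> t, g -> k / _ #: fires at position(s) 11: ukoborbapdk
2. e -> o, i -> u / B C0 _: no change
surface: ukoborbapdk

cell CLASS=pa, KEL=ma, SUR=ma, NUM=ta:
underlying: nu-kobor-as-pe-z
1. b -> p, d -> t, g -> k / _ #: no change
2. e -> o, i -> u / B C0 _: fires at position(s) 11: nukoboraspoz
surface: nukoboraspoz

cell CLASS=ne, KEL=ra, SUR=ta, NUM=ib:
underlying: ub-kobor-ba-ir-dg
1. b -> p, d -> t, g -> k / _ #: fires at position(s) 13: ubkoborbairdk
2. e -> o, i -> u / B C0 _: fires at position(s) 10: ubkoborbaurdk
surface: ubkoborbaurdk


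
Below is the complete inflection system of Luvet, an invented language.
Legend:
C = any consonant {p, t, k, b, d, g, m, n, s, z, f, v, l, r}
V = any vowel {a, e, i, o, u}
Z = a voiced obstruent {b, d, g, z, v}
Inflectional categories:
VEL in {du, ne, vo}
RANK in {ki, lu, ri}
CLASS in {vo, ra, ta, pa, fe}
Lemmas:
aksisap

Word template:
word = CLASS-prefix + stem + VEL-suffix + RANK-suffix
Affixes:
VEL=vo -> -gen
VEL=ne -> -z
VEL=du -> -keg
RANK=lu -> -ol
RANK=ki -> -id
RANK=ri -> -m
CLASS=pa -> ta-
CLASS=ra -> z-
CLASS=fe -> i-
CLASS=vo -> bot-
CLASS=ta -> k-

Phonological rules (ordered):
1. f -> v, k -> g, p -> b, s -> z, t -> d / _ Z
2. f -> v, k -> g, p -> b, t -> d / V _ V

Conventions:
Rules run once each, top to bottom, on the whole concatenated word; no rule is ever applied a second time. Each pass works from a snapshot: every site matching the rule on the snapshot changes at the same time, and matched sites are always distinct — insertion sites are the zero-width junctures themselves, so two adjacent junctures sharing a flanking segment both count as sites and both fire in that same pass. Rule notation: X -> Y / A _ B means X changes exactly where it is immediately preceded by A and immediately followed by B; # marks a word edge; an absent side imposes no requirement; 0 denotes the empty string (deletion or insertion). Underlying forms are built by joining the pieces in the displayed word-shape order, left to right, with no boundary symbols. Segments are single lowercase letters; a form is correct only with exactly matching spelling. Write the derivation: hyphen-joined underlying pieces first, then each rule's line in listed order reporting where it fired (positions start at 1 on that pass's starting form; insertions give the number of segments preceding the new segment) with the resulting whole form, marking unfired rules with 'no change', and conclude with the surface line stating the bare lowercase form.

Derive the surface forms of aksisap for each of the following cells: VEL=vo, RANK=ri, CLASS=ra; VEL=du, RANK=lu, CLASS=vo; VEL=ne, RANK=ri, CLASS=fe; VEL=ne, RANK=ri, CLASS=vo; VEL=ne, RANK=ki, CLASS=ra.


cell VEL=vo, RANK=ri, CLASS=ra:
underlying: z-aksisap-gen-m
1. f -> v, k -> g, p -> b, s -> z, t -> d / _ Z: fires at position(s) 8: zaksisabgenm
2. f -> v, k -> g, p -> b, t -> d / V _ V: no change
surface: zaksisabgenm

cell VEL=du, RANK=lu, CLASS=vo:
underlying: bot-aksisap-keg-ol
1. f -> v, k -> g, p -> b, s -> z, t -> d / _ Z: no change
2. f -> v, k -> g, p -> b, t -> d / V _ V: fires at position(s) 3: bodaksisapkegol
surface: bodaksisapkegol

cell VEL=ne, RANK=ri, CLASS=fe:
underlying: i-aksisap-z-m
1. f -> v, k -> g, p -> b, s -> z, t -> d / _ Z: fires at position(s) 8: iaksisabzm
2. f -> v, k -> g, p -> b, t -> d / V _ V: no change
surface: iaksisabzm

cell VEL=ne, RANK=ri, CLASS=vo:
underlying: bot-aksisap-z-m
1. f -> v, k -> g, p -> b, s -> z, t -> d / _ Z: fires at position(s) 10: botaksisabzm
2. f -> v, k -> g, p -> b, t -> d / V _ V: fires at position(s) 3: bodaksisabzm
surface: bodaksisabzm

cell VEL=ne, RANK=ki, CLASS=ra:
underlying: z-aksisap-z-id
1. f -> v, k -> g, p -> b, s -> z, t -> d / _ Z: fires at position(s) 8: zaksisabzid
2. f -> v, k -> g, p -> b, t -> d / V _ V: no change
surface: zaksisabzid


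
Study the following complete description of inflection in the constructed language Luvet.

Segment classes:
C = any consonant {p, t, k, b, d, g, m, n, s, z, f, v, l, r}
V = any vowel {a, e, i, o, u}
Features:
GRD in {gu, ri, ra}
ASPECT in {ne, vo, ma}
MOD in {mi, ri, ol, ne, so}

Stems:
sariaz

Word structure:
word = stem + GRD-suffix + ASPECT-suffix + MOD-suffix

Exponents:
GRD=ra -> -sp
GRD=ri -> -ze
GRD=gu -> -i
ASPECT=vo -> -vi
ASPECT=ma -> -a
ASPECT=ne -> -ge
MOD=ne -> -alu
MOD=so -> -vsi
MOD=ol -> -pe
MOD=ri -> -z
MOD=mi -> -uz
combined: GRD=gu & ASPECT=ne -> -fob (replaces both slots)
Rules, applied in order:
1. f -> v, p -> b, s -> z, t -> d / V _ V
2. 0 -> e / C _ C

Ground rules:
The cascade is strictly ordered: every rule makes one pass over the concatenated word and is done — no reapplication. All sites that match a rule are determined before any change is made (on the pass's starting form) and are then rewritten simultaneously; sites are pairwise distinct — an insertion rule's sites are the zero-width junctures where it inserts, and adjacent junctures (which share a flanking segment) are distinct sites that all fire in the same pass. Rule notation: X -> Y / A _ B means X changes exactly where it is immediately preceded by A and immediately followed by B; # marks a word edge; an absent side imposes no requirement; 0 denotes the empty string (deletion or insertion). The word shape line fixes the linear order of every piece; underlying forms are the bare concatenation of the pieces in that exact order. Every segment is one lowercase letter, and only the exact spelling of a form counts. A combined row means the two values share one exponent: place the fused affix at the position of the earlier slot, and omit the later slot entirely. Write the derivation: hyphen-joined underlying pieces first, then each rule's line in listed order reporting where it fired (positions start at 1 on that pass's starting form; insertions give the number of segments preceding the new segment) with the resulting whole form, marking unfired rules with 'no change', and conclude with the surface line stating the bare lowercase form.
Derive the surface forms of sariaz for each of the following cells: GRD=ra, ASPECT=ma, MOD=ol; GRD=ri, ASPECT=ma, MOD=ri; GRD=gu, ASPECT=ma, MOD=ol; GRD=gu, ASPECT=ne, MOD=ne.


cell GRD=ra, ASPECT=ma, MOD=ol:
underlying: sariaz-sp-a-pe
1. f -> v, p -> b, s -> z, t -> d / V _ V: fires at position(s) 10: sariazspabe
2. 0 -> e / C _ C: inserts after position(s) 6, 7: sariazesepabe
surface: sariazesepabe

cell GRD=ri, ASPECT=ma, MOD=ri:
underlying: sariaz-ze-a-z
1. f -> v, p -> b, s -> z, t -> d / V _ V: no change
2. 0 -> e / C _ C: inserts after position(s) 6: sariazezeaz
surface: sariazezeaz

cell GRD=gu, ASPECT=ma, MOD=ol:
underlying: sariaz-i-a-pe
1. f -> v, p -> b, s -> z, t -> d / V _ V: fires at position(s) 9: sariaziabe
2. 0 -> e / C _ C: no change
surface: sariaziabe

cell GRD=gu, ASPECT=ne, MOD=ne:
underlying: sariaz-fob-alu
1. f -> v, p -> b, s -> z, t -> d / V _ V: no change
2. 0 -> e / C _ C: inserts after position(s) 6: sariazefobalu
surface: sariazefobalu


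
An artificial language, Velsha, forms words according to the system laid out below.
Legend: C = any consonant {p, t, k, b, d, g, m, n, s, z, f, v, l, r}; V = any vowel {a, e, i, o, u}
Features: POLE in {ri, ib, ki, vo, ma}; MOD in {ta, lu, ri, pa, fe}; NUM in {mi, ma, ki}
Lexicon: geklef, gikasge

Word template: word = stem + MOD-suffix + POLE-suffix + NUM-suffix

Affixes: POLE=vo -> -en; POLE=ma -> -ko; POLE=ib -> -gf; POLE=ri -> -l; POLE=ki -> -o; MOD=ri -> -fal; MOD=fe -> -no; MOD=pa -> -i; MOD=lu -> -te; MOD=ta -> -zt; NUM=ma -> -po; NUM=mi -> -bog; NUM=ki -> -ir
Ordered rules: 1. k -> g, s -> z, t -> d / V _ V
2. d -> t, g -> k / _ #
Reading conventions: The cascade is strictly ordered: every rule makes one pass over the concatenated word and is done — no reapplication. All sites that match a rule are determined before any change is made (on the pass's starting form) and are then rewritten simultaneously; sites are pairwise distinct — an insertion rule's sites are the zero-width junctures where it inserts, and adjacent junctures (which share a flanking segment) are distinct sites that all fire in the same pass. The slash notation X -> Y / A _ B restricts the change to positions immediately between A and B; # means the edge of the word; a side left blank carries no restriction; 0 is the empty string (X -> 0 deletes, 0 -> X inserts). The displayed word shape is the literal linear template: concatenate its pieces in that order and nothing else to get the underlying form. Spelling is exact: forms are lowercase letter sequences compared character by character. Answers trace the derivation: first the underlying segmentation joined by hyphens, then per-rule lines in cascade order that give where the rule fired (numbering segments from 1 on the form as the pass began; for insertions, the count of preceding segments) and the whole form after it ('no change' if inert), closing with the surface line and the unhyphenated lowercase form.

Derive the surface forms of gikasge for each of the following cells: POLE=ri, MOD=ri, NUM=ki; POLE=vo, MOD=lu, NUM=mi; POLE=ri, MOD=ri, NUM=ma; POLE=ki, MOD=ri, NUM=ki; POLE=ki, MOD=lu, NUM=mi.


cell POLE=ri, MOD=ri, NUM=ki:
underlying: gikasge-fal-l-ir
1. k -> g, s -> z, t -> d / V _ V: fires at position(s) 3: gigasgefallir
2. d -> t, g -> k / _ #: no change
surface: gigasgefallir

cell POLE=vo, MOD=lu, NUM=mi:
underlying: gikasge-te-en-bog
1. k -> g, s -> z, t -> d / V _ V: fires at position(s) 3, 8: gigasgedeenbog
2. d -> t, g -> k / _ #: fires at position(s) 14: gigasgedeenbok
surface: gigasgedeenbok

cell POLE=ri, MOD=ri, NUM=ma:
underlying: gikasge-fal-l-po
1. k -> g, s -> z, t -> d / V _ V: fires at position(s) 3: gigasgefallpo
2. d -> t, g -> k / _ #: no change
surface: gigasgefallpo

cell POLE=ki, MOD=ri, NUM=ki:
underlying: gikasge-fal-o-ir
1. k -> g, s -> z, t -> d / V _ V: fires at position(s) 3: gigasgefaloir
2. d -> t, g -> k / _ #: no change
surface: gigasgefaloir

cell POLE=ki, MOD=lu, NUM=mi:
underlying: gikasge-te-o-bog
1. k -> g, s -> z, t -> d / V _ V: fires at position(s) 3, 8: gigasgedeobog
2. d -> t, g -> k / _ #: fires at position(s) 13: gigasgedeobok
surface: gigasgedeobok


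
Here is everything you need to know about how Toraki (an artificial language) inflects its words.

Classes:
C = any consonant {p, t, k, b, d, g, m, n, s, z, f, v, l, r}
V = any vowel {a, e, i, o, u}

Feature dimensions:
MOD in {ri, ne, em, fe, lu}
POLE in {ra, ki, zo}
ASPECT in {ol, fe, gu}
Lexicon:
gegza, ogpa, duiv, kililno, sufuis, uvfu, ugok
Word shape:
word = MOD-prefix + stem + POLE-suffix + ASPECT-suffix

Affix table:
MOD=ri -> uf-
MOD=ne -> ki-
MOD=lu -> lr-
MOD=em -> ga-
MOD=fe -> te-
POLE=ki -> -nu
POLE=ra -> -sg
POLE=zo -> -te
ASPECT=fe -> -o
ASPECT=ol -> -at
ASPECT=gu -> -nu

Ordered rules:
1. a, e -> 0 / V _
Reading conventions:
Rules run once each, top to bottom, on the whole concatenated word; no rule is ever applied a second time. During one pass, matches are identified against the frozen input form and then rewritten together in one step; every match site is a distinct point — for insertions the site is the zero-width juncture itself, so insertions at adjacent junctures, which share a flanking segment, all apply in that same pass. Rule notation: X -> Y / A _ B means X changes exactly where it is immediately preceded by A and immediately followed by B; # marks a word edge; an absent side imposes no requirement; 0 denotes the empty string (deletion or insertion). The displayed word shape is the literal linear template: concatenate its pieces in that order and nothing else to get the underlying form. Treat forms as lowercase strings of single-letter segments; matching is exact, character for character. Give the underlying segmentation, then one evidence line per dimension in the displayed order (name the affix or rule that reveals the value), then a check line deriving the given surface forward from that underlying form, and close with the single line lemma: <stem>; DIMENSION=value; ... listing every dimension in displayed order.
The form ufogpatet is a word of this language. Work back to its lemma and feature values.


underlying: uf-ogpa-te-at
MOD=ri - signalled by the affix uf-
POLE=zo - signalled by the affix -te
ASPECT=ol - signalled by the affix -at
check: ufogpateat -> ufogpatet
lemma: ogpa; MOD=ri; POLE=zo; ASPECT=ol


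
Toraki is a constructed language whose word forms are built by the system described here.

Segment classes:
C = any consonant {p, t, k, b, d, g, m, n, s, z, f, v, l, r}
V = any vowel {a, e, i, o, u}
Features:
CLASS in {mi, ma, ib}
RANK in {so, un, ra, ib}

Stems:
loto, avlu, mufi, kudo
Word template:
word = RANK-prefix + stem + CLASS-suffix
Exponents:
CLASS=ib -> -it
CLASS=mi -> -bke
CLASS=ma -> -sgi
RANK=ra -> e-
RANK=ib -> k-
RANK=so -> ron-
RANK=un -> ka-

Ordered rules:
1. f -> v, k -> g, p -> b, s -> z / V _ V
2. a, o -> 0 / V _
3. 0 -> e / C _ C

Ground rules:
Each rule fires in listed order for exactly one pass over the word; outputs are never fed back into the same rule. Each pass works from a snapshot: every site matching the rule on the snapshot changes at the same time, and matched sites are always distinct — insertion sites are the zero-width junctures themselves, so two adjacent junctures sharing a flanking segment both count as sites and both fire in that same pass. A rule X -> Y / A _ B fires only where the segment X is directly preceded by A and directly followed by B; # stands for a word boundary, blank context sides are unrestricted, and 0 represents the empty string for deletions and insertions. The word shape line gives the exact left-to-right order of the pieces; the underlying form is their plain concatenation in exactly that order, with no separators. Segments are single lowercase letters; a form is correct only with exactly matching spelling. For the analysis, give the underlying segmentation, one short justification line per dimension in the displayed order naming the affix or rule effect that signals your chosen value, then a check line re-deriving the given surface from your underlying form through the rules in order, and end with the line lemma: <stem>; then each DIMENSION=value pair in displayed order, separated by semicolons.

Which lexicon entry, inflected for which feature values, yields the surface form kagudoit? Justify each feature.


underlying: ka-kudo-it
CLASS=ib - signalled by the affix -it
RANK=un - signalled by the affix ka-
check: kakudoit -> kagudoit -> kagudoit -> kagudoit
lemma: kudo; CLASS=ib; RANK=un


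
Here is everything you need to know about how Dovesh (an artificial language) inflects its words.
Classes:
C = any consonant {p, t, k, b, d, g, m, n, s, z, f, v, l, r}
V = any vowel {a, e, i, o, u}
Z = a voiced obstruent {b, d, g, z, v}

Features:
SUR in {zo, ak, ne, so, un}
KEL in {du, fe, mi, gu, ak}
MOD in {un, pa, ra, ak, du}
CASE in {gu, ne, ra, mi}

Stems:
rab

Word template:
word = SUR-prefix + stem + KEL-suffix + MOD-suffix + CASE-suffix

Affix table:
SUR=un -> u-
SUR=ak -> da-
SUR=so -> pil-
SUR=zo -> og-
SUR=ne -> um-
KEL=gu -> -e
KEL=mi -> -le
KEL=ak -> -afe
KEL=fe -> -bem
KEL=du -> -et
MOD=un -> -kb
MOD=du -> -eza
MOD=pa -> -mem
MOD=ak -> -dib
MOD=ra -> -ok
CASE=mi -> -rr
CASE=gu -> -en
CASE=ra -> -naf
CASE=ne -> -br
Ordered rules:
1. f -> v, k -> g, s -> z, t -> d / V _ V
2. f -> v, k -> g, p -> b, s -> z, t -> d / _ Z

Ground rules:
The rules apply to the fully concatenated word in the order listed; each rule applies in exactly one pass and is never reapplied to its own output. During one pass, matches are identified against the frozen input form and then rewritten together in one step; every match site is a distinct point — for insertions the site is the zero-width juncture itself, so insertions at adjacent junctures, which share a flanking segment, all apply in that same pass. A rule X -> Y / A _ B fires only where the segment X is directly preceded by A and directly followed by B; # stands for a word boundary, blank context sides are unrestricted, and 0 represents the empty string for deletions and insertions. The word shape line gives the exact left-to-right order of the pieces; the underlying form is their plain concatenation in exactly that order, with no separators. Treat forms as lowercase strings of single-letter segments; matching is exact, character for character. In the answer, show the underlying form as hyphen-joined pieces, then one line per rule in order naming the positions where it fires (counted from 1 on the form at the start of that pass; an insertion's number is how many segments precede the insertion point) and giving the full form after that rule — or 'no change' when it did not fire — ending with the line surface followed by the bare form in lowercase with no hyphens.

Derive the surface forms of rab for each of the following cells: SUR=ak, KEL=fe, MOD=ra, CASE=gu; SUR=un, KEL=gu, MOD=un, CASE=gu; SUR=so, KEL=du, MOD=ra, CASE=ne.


cell SUR=ak, KEL=fe, MOD=ra, CASE=gu:
underlying: da-rab-bem-ok-en
1. f -> v, k -> g, s -> z, t -> d / V _ V: fires at position(s) 10: darabbemogen
2. f -> v, k -> g, p -> b, s -> z, t -> d / _ Z: no change
surface: darabbemogen

cell SUR=un, KEL=gu, MOD=un, CASE=gu:
underlying: u-rab-e-kb-en
1. f -> v, k -> g, s -> z, t -> d / V _ V: no change
2. f -> v, k -> g, p -> b, s -> z, t -> d / _ Z: fires at position(s) 6: urabegben
surface: urabegben

cell SUR=so, KEL=du, MOD=ra, CASE=ne:
underlying: pil-rab-et-ok-br
1. f -> v, k -> g, s -> z, t -> d / V _ V: fires at position(s) 8: pilrabedokbr
2. f -> v, k -> g, p -> b, s -> z, t -> d / _ Z: fires at position(s) 10: pilrabedogbr
surface: pilrabedogbr


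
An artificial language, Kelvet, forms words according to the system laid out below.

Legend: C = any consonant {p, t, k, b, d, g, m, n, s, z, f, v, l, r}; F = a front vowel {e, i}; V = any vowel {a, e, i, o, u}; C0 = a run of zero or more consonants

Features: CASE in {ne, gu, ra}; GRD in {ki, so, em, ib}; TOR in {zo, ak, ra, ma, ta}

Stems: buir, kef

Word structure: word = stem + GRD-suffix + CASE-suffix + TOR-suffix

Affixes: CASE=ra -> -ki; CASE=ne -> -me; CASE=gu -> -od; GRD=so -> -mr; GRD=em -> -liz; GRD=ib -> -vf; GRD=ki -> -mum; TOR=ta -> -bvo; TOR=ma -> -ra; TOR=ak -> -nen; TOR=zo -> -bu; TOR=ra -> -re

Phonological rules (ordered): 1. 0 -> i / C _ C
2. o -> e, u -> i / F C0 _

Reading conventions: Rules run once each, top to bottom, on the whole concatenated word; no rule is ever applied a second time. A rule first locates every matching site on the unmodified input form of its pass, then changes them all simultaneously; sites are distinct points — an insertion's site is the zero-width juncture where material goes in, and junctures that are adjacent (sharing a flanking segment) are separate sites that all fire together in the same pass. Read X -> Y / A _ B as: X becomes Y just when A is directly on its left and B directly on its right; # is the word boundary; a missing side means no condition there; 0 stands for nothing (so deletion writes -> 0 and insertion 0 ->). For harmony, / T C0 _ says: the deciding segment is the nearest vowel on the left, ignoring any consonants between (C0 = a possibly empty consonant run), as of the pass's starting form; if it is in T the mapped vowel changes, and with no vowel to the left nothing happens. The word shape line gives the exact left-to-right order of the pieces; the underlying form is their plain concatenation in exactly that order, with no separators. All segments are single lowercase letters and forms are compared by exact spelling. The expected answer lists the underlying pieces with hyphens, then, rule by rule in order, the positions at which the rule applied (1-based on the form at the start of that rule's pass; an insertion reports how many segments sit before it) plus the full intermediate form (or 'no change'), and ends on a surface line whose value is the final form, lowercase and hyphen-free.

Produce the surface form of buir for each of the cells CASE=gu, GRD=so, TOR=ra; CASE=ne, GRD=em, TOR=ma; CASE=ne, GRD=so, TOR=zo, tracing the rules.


cell CASE=gu, GRD=so, TOR=ra:
underlying: buir-mr-od-re
1. 0 -> i / C _ C: inserts after position(s) 4, 5, 8: buirimirodire
2. o -> e, u -> i / F C0 _: fires at position(s) 9: buirimiredire
surface: buirimiredire

cell CASE=ne, GRD=em, TOR=ma:
underlying: buir-liz-me-ra
1. 0 -> i / C _ C: inserts after position(s) 4, 7: buirilizimera
2. o -> e, u -> i / F C0 _: no change
surface: buirilizimera

cell CASE=ne, GRD=so, TOR=zo:
underlying: buir-mr-me-bu
1. 0 -> i / C _ C: inserts after position(s) 4, 5, 6: buirimirimebu
2. o -> e, u -> i / F C0 _: fires at position(s) 13: buirimirimebi
surface: buirimirimebi


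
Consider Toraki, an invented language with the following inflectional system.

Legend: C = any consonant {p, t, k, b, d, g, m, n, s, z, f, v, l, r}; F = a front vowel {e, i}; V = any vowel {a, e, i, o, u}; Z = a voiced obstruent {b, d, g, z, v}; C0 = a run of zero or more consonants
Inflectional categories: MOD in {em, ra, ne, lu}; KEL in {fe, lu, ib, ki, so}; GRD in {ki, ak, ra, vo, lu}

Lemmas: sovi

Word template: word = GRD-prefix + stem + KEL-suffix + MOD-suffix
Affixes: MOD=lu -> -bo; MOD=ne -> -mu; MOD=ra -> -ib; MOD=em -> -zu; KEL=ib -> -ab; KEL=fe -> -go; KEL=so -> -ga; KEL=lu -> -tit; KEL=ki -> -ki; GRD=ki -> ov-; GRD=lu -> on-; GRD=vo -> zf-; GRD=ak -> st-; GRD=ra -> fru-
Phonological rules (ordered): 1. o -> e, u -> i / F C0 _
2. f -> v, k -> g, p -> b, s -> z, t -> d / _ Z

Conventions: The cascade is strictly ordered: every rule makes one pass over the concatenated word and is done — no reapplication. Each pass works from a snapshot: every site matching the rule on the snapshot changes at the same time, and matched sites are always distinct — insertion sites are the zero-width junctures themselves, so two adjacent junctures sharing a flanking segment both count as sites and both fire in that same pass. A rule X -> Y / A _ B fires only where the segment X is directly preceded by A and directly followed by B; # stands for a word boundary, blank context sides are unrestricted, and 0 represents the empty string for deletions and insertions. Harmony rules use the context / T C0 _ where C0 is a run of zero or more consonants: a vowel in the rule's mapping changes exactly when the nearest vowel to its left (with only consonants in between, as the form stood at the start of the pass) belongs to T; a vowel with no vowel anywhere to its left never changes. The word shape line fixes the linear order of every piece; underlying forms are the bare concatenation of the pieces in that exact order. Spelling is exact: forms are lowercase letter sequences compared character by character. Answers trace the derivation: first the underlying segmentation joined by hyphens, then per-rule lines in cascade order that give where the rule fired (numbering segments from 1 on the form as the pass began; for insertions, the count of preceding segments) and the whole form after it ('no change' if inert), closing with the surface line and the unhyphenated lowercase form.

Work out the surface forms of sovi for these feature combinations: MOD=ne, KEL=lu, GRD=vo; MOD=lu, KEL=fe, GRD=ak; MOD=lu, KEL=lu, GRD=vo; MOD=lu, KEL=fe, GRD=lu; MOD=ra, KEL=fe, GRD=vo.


cell MOD=ne, KEL=lu, GRD=vo:
underlying: zf-sovi-tit-mu
1. o -> e, u -> i / F C0 _: fires at position(s) 11: zfsovititmi
2. f -> v, k -> g, p -> b, s -> z, t -> d / _ Z: no change
surface: zfsovititmi

cell MOD=lu, KEL=fe, GRD=ak:
underlying: st-sovi-go-bo
1. o -> e, u -> i / F C0 _: fires at position(s) 8: stsovigebo
2. f -> v, k -> g, p -> b, s -> z, t -> d / _ Z: no change
surface: stsovigebo

cell MOD=lu, KEL=lu, GRD=vo:
underlying: zf-sovi-tit-bo
1. o -> e, u -> i / F C0 _: fires at position(s) 11: zfsovititbe
2. f -> v, k -> g, p -> b, s -> z, t -> d / _ Z: fires at position(s) 9: zfsovitidbe
surface: zfsovitidbe

cell MOD=lu, KEL=fe, GRD=lu:
underlying: on-sovi-go-bo
1. o -> e, u -> i / F C0 _: fires at position(s) 8: onsovigebo
2. f -> v, k -> g, p -> b, s -> z, t -> d / _ Z: no change
surface: onsovigebo

cell MOD=ra, KEL=fe, GRD=vo:
underlying: zf-sovi-go-ib
1. o -> e, u -> i / F C0 _: fires at position(s) 8: zfsovigeib
2. f -> v, k -> g, p -> b, s -> z, t -> d / _ Z: no change
surface: zfsovigeib


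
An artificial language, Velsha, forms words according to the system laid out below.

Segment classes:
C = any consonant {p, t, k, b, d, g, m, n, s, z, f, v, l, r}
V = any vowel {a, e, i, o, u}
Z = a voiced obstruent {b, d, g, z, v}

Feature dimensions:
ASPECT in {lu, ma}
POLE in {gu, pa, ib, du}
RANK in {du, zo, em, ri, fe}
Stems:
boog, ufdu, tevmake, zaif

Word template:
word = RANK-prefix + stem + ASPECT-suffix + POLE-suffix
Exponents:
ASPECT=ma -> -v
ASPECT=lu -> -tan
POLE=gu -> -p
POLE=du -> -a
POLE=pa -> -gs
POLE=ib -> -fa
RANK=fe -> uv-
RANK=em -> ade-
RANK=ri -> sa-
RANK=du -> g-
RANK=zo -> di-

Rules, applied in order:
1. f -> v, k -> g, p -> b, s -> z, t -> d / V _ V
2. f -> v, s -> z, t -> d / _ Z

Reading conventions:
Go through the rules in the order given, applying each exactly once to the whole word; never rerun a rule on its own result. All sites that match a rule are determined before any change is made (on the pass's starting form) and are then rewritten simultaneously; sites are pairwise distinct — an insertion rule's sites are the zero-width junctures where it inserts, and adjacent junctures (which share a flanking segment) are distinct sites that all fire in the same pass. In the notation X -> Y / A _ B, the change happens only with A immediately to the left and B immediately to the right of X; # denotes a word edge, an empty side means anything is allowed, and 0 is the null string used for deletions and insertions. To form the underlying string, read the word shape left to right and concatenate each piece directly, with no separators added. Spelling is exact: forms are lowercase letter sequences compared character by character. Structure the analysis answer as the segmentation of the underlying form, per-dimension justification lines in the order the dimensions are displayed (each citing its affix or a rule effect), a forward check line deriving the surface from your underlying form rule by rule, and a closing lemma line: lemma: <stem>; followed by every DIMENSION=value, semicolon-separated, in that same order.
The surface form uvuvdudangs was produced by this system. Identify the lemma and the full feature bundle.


underlying: uv-ufdu-tan-gs
ASPECT=lu - signalled by the affix -tan
POLE=pa - signalled by the affix -gs
RANK=fe - signalled by the affix uv-
check: uvufdutangs -> uvufdudangs -> uvuvdudangs
lemma: ufdu; ASPECT=lu; POLE=pa; RANK=fe


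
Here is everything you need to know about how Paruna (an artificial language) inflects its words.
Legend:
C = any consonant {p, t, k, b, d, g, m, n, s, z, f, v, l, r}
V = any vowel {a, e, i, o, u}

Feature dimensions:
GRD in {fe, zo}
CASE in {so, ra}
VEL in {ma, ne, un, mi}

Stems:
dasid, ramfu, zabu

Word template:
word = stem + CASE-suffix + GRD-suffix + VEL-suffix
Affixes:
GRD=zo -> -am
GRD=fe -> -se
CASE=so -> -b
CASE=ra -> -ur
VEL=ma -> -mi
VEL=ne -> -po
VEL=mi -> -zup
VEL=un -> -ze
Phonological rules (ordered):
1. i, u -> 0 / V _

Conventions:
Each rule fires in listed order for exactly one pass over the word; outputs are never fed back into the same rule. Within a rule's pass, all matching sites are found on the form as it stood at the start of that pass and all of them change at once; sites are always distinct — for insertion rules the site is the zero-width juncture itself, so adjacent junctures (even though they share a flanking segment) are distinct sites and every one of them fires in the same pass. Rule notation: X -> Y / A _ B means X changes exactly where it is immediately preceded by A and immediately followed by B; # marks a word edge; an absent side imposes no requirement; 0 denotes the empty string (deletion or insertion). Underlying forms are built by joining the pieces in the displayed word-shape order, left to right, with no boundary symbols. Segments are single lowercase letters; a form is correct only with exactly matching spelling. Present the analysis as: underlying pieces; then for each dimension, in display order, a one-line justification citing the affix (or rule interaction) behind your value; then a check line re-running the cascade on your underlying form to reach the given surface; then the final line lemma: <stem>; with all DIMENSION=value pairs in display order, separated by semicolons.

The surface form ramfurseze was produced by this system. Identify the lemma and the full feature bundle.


underlying: ramfu-ur-se-ze
GRD=fe - signalled by the affix -se
CASE=ra - signalled by the affix -ur
VEL=un - signalled by the affix -ze
check: ramfuurseze -> ramfurseze
lemma: ramfu; GRD=fe; CASE=ra; VEL=un


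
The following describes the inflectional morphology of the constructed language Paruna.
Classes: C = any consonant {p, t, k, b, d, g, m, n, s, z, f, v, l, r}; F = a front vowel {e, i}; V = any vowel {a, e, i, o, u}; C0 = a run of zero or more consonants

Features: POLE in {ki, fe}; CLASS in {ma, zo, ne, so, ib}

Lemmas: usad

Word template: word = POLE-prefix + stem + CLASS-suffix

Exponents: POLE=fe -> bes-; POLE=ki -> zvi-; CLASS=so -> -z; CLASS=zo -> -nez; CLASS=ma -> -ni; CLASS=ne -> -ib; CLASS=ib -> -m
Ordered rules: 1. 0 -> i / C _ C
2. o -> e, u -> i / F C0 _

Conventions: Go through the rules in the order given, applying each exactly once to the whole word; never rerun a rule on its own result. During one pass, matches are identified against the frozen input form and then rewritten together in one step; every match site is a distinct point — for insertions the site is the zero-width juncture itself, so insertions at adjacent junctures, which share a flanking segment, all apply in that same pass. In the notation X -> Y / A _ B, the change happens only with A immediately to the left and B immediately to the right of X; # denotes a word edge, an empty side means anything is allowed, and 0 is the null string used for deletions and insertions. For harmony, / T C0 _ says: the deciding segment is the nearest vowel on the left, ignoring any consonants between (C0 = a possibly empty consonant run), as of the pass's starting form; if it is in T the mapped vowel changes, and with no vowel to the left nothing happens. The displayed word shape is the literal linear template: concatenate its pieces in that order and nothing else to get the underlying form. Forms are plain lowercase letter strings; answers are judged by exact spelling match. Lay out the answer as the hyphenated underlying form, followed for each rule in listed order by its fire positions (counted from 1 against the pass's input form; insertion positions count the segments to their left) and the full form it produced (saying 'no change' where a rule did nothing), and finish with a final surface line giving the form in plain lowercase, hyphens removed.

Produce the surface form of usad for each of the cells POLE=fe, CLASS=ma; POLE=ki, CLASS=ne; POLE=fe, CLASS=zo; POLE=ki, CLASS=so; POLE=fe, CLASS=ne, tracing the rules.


cell POLE=fe, CLASS=ma:
underlying: bes-usad-ni
1. 0 -> i / C _ C: inserts after position(s) 7: besusadini
2. o -> e, u -> i / F C0 _: fires at position(s) 4: besisadini
surface: besisadini

cell POLE=ki, CLASS=ne:
underlying: zvi-usad-ib
1. 0 -> i / C _ C: inserts after position(s) 1: ziviusadib
2. o -> e, u -> i / F C0 _: fires at position(s) 5: ziviisadib
surface: ziviisadib

cell POLE=fe, CLASS=zo:
underlying: bes-usad-nez
1. 0 -> i / C _ C: inserts after position(s) 7: besusadinez
2. o -> e, u -> i / F C0 _: fires at position(s) 4: besisadinez
surface: besisadinez

cell POLE=ki, CLASS=so:
underlying: zvi-usad-z
1. 0 -> i / C _ C: inserts after position(s) 1, 7: ziviusadiz
2. o -> e, u -> i / F C0 _: fires at position(s) 5: ziviisadiz
surface: ziviisadiz

cell POLE=fe, CLASS=ne:
underlying: bes-usad-ib
1. 0 -> i / C _ C: no change
2. o -> e, u -> i / F C0 _: fires at position(s) 4: besisadib
surface: besisadib


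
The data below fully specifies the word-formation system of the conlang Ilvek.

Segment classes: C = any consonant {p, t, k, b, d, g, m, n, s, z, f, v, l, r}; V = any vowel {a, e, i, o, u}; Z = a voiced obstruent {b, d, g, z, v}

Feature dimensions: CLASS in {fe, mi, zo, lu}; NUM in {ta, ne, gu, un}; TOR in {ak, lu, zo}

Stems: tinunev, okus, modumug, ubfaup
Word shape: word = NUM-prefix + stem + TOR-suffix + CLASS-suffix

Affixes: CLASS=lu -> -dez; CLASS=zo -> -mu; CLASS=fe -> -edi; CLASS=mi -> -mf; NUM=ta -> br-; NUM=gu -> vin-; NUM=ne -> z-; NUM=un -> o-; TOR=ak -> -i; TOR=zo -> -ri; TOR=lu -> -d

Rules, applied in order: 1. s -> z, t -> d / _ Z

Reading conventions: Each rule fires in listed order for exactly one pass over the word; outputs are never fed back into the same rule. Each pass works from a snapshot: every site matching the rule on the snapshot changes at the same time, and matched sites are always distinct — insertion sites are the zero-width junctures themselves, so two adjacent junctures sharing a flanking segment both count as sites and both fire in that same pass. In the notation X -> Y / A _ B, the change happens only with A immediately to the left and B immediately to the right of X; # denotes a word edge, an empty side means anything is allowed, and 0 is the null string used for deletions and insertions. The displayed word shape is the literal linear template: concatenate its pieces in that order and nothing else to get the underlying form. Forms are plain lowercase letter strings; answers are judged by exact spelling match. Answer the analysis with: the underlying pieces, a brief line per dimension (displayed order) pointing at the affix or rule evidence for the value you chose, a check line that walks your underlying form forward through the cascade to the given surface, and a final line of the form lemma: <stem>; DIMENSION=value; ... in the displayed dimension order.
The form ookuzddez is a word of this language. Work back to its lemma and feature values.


underlying: o-okus-d-dez
CLASS=lu - signalled by the affix -dez
NUM=un - signalled by the affix o-
TOR=lu - signalled by the affix -d
check: ookusddez -> ookuzddez
lemma: okus; CLASS=lu; NUM=un; TOR=lu


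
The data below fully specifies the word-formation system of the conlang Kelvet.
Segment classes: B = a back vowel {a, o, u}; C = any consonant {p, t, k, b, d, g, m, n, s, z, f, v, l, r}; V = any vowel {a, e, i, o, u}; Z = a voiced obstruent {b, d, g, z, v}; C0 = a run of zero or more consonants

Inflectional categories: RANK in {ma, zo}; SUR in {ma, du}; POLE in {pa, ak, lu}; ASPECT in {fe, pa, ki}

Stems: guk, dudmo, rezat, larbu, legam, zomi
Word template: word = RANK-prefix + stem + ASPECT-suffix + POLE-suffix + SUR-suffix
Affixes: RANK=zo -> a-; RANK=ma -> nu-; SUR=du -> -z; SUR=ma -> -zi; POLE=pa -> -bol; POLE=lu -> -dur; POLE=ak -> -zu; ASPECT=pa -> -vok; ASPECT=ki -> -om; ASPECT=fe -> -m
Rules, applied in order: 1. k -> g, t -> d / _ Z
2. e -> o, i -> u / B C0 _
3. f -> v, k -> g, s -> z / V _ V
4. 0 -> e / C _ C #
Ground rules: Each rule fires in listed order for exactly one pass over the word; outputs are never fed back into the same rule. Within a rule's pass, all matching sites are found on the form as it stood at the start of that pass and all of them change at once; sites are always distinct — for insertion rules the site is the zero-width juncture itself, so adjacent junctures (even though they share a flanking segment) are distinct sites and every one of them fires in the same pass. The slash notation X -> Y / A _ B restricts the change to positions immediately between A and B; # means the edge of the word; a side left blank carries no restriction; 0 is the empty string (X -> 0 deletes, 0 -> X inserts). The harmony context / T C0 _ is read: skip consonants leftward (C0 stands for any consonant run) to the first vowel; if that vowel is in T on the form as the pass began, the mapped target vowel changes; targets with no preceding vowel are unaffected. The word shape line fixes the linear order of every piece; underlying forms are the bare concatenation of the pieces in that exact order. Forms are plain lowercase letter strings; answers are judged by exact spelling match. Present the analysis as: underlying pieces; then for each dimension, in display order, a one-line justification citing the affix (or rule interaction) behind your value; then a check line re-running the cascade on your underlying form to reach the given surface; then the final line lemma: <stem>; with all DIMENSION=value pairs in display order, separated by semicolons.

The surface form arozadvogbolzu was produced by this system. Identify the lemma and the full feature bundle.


underlying: a-rezat-vok-bol-zi
RANK=zo - signalled by the affix a-
SUR=ma - signalled by the affix -zi
POLE=pa - signalled by the affix -bol
ASPECT=pa - signalled by the affix -vok
check: arezatvokbolzi -> arezadvogbolzi -> arozadvogbolzu -> arozadvogbolzu -> arozadvogbolzu
lemma: rezat; RANK=zo; SUR=ma; POLE=pa; ASPECT=pa
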